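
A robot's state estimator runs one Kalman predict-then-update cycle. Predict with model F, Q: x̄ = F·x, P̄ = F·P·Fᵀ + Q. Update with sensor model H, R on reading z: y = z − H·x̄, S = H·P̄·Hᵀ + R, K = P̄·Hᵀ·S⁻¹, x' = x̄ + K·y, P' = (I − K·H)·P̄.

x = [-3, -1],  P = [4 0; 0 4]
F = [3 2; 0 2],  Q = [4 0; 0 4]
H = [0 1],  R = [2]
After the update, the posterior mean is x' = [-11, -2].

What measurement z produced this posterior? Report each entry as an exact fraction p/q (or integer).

x̄ = F·x = [-11, -2]
P̄ = F·P·Fᵀ + Q = [56 16; 16 20]
S = H·P̄·Hᵀ + R = [22]
K = P̄·Hᵀ·S⁻¹ = [8/11; 10/11]
x' − x̄ = [0, 0] = K·y
y = (KᵀK)⁻¹·Kᵀ·(x' − x̄) = [0]
z = y + H·x̄ = [0] + [-2] = [-2]

z = [-2]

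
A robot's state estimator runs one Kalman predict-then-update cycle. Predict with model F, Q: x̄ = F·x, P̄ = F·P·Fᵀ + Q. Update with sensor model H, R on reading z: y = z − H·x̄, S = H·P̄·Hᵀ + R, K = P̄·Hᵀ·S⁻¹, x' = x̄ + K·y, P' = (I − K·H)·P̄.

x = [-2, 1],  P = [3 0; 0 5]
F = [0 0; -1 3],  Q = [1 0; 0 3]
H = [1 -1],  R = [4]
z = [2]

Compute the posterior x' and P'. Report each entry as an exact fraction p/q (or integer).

x' = [1/8, -11/8]
P' = [55/56 51/56; 51/56 255/56]

x̄ = F·x = [0, 5]
P̄ = F·P·Fᵀ + Q = [1 0; 0 51]
y = z − H·x̄ = [7]
S = H·P̄·Hᵀ + R = [56]
K = P̄·Hᵀ·S⁻¹ = [1/56; -51/56]
x' = x̄ + K·y = [1/8, -11/8]
P' = (I − K·H)·P̄ = [55/56 51/56; 51/56 255/56]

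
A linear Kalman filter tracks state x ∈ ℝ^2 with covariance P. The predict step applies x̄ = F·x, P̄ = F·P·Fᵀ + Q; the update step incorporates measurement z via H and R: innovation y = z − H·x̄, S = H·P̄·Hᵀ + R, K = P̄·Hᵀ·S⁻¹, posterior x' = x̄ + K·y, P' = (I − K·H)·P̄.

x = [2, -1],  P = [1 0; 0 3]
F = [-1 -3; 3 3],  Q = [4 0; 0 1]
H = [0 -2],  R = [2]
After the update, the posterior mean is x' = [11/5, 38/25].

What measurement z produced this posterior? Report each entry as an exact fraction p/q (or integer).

x̄ = F·x = [1, 3]
P̄ = F·P·Fᵀ + Q = [32 -30; -30 37]
S = H·P̄·Hᵀ + R = [150]
K = P̄·Hᵀ·S⁻¹ = [2/5; -37/75]
x' − x̄ = [6/5, -37/25] = K·y
y = (KᵀK)⁻¹·Kᵀ·(x' − x̄) = [3]
z = y + H·x̄ = [3] + [-6] = [-3]

z = [-3]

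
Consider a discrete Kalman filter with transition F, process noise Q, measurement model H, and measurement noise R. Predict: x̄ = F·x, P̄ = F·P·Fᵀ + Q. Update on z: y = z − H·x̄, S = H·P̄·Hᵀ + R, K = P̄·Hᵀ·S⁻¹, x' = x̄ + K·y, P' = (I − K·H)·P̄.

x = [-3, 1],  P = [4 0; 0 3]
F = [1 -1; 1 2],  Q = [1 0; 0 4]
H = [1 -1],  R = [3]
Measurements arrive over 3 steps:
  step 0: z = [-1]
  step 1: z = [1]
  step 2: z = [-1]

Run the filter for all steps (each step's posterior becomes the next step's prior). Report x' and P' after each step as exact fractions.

step 0: x' = [-24/7, -79/35], P' = [36/7 30/7; 30/7 216/35]
step 1: x' = [-1975/1112, -1695/556], P' = [6773/2224 3037/1112; 3037/1112 2933/556]
step 2: x' = [-18889/61690, 9/62], P' = [77581/30845 127/62; 127/62 137/31]

step 0: x̄ = F·x = [-4, -1]
step 0: P̄ = F·P·Fᵀ + Q = [8 -2; -2 20]
step 0: y = z − H·x̄ = [2]
step 0: S = H·P̄·Hᵀ + R = [35]
step 0: K = P̄·Hᵀ·S⁻¹ = [2/7; -22/35]
step 0: x' = x̄ + K·y = [-24/7, -79/35]
step 0: P' = (I − K·H)·P̄ = [36/7 30/7; 30/7 216/35]
step 1: x̄ = F·x = [-41/35, -278/35]
step 1: P̄ = F·P·Fᵀ + Q = [131/35 -102/35; -102/35 1784/35]
step 1: y = z − H·x̄ = [-202/35]
step 1: S = H·P̄·Hᵀ + R = [2224/35]
step 1: K = P̄·Hᵀ·S⁻¹ = [233/2224; -943/1112]
step 1: x' = x̄ + K·y = [-1975/1112, -1695/556]
step 1: P' = (I − K·H)·P̄ = [6773/2224 3037/1112; 3037/1112 2933/556]
step 2: x̄ = F·x = [1415/1112, -8755/1112]
step 2: P̄ = F·P·Fᵀ + Q = [8581/2224 -10617/2224; -10617/2224 86893/2224]
step 2: y = z − H·x̄ = [-5641/556]
step 2: S = H·P̄·Hᵀ + R = [30845/556]
step 2: K = P̄·Hᵀ·S⁻¹ = [9599/61690; -49/62]
step 2: x' = x̄ + K·y = [-18889/61690, 9/62]
step 2: P' = (I − K·H)·P̄ = [77581/30845 127/62; 127/62 137/31]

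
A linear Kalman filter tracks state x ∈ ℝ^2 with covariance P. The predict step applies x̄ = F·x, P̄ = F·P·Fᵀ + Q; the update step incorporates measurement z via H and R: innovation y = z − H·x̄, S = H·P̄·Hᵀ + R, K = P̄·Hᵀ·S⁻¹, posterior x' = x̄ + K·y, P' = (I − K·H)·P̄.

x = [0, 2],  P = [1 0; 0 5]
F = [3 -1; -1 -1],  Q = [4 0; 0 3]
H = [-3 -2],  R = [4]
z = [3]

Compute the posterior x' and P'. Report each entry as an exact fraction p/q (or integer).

x̄ = F·x = [-2, -2]
P̄ = F·P·Fᵀ + Q = [18 2; 2 9]
y = z − H·x̄ = [-7]
S = H·P̄·Hᵀ + R = [226]
K = P̄·Hᵀ·S⁻¹ = [-29/113; -12/113]
x' = x̄ + K·y = [-23/113, -142/113]
P' = (I − K·H)·P̄ = [352/113 -470/113; -470/113 729/113]

x' = [-23/113, -142/113]
P' = [352/113 -470/113; -470/113 729/113]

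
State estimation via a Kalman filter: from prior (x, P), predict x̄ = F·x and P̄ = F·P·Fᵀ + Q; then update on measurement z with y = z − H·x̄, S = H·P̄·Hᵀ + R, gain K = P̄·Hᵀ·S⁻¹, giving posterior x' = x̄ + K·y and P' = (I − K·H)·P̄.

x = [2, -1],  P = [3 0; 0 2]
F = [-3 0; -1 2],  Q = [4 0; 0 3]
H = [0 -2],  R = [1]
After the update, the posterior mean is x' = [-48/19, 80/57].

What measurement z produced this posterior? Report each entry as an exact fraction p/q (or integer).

x̄ = F·x = [-6, -4]
P̄ = F·P·Fᵀ + Q = [31 9; 9 14]
S = H·P̄·Hᵀ + R = [57]
K = P̄·Hᵀ·S⁻¹ = [-6/19; -28/57]
x' − x̄ = [66/19, 308/57] = K·y
y = (KᵀK)⁻¹·Kᵀ·(x' − x̄) = [-11]
z = y + H·x̄ = [-11] + [8] = [-3]

z = [-3]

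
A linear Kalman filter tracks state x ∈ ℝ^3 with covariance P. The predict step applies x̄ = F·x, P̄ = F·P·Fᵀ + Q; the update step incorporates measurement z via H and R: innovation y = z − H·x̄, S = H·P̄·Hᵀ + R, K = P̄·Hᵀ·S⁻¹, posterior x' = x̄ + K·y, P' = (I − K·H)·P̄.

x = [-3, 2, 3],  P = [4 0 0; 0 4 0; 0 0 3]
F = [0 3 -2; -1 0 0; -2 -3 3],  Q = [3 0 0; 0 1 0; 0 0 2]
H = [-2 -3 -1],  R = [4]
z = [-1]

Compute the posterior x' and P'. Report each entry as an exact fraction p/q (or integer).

x̄ = F·x = [0, 3, 9]
P̄ = F·P·Fᵀ + Q = [51 0 -54; 0 5 8; -54 8 81]
y = z − H·x̄ = [17]
S = H·P̄·Hᵀ + R = [166]
K = P̄·Hᵀ·S⁻¹ = [-24/83; -23/166; 3/166]
x' = x̄ + K·y = [-408/83, 107/166, 1545/166]
P' = (I − K·H)·P̄ = [3081/83 -552/83 -4410/83; -552/83 301/166 1397/166; -4410/83 1397/166 13437/166]

x' = [-408/83, 107/166, 1545/166]
P' = [3081/83 -552/83 -4410/83; -552/83 301/166 1397/166; -4410/83 1397/166 13437/166]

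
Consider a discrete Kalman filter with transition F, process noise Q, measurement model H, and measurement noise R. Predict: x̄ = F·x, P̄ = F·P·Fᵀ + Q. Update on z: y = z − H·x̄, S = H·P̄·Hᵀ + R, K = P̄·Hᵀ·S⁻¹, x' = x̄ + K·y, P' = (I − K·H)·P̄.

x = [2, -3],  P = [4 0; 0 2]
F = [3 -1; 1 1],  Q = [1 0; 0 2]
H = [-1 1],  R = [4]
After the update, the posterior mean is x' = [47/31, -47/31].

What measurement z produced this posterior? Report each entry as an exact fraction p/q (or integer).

z = [-2]

x̄ = F·x = [9, -1]
P̄ = F·P·Fᵀ + Q = [39 10; 10 8]
S = H·P̄·Hᵀ + R = [31]
K = P̄·Hᵀ·S⁻¹ = [-29/31; -2/31]
x' − x̄ = [-232/31, -16/31] = K·y
y = (KᵀK)⁻¹·Kᵀ·(x' − x̄) = [8]
z = y + H·x̄ = [8] + [-10] = [-2]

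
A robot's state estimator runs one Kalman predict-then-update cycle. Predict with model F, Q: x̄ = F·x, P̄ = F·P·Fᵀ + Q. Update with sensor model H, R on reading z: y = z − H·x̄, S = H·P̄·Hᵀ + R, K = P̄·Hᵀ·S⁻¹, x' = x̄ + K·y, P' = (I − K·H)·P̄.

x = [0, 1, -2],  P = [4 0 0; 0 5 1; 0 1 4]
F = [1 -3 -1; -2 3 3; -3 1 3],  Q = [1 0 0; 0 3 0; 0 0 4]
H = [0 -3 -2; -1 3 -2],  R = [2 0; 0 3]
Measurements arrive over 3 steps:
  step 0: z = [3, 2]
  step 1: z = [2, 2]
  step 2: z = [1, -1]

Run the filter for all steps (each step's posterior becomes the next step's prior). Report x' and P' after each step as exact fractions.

step 0: x̄ = F·x = [-1, -3, -5]
step 0: P̄ = F·P·Fᵀ + Q = [60 -77 -49; -77 118 87; -49 87 87]
step 0: y = z − H·x̄ = [-16, 0]
step 0: S = H·P̄·Hᵀ + R = [2456 -1043; -1043 695]
step 0: K = P̄·Hᵀ·S⁻¹ = [27356/619071 -130861/619071; -98909/619071 80488/619071; -160477/619071 -119689/619071]
step 0: x' = x̄ + K·y = [-1056767/619071, -274669/619071, -527723/619071]
step 0: P' = (I − K·H)·P̄ = [2887963/619071 406778/619071 -637523/619071; 406778/619071 141010/619071 -112606/619071; -637523/619071 -112606/619071 329386/619071]
step 1: x̄ = F·x = [98321/206357, -293642/619071, 1312463/619071]
step 1: P̄ = F·P·Fᵀ + Q = [1088084/206357 -2069505/206357 -2902125/206357; -2069505/206357 18384661/619071 24452297/619071; -2902125/206357 24452297/619071 39932545/619071]
step 1: y = z − H·x̄ = [2982142/619071, 5038957/619071]
step 1: S = H·P̄·Hᵀ + R = [619857835/619071 -41770064/619071; -41770064/619071 39311620/619071]
step 1: K = P̄·Hᵀ·S⁻¹ = [496597813/9135816981 -2051155315/36543267924; -1441815151/9135816981 1363169968/9135816981; -2395357859/9135816981 -2034312436/9135816981]
step 1: x' = x̄ + K·y = [3428217057/12181089308, -61060436/3045272327, -2909568479/3045272327]
step 1: P' = (I − K·H)·P̄ = [62217682193/36543267924 2170476406/9135816981 -3752312422/9135816981; 2170476406/9135816981 1523936102/9135816981 -844089002/9135816981; -3752312422/9135816981 -844089002/9135816981 3661491362/9135816981]
step 2: x̄ = F·x = [15799216205/12181089308, -21251990547/6090544654, -45443714663/12181089308]
step 2: P̄ = F·P·Fᵀ + Q = [41979181607/12181089308 -29937964355/6090544654 -72783685985/12181089308; -29937964355/6090544654 140082410468/9135816981 306264263387/18271633962; -72783685985/12181089308 306264263387/18271633962 1041858569465/36543267924]
step 2: y = z − H·x̄ = [-51554570825/3045272327, 40242640853/12181089308]
step 2: S = H·P̄·Hᵀ + R = [4158457477961/9135816981 -462779493322/9135816981; -462779493322/9135816981 2299988566973/36543267924]
step 2: K = P̄·Hᵀ·S⁻¹ = [245550156871/4695288525219 -268062730627/4695288525219; -150708377593427/953143570619457 142087930418870/953143570619457; -35458461478945/136163367231351 -30182968236431/136163367231351]
step 2: x' = x̄ + K·y = [1047311469733/4695288525219, -43575505228883/136163367231351, -7407260689282/136163367231351]
step 2: P' = (I − K·H)·P̄ = [7952430483503/4695288525219 1109523662980/4695288525219 -1909835651341/4695288525219; 1109523662980/4695288525219 158818975004734/953143570619457 -12502869273382/136163367231351; -1909835651341/4695288525219 -12502869273382/136163367231351 54212765389018/136163367231351]

step 0: x' = [-1056767/619071, -274669/619071, -527723/619071], P' = [2887963/619071 406778/619071 -637523/619071; 406778/619071 141010/619071 -112606/619071; -637523/619071 -112606/619071 329386/619071]
step 1: x' = [3428217057/12181089308, -61060436/3045272327, -2909568479/3045272327], P' = [62217682193/36543267924 2170476406/9135816981 -3752312422/9135816981; 2170476406/9135816981 1523936102/9135816981 -844089002/9135816981; -3752312422/9135816981 -844089002/9135816981 3661491362/9135816981]
step 2: x' = [1047311469733/4695288525219, -43575505228883/136163367231351, -7407260689282/136163367231351], P' = [7952430483503/4695288525219 1109523662980/4695288525219 -1909835651341/4695288525219; 1109523662980/4695288525219 158818975004734/953143570619457 -12502869273382/136163367231351; -1909835651341/4695288525219 -12502869273382/136163367231351 54212765389018/136163367231351]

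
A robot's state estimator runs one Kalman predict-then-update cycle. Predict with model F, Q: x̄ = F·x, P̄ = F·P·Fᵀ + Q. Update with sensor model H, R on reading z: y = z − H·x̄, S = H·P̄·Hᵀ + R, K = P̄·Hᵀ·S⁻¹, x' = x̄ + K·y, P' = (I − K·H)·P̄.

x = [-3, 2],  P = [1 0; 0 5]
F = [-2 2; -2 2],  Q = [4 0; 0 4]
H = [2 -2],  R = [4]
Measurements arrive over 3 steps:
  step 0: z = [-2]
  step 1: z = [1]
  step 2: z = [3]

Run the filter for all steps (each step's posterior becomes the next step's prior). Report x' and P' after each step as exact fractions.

step 0: x' = [86/9, 94/9], P' = [236/9 232/9; 232/9 236/9]
step 1: x' = [2, 14/9], P' = [52/9 16/3; 16/3 52/9]
step 2: x' = [-2/9, -14/9], P' = [52/9 16/3; 16/3 52/9]

step 0: x̄ = F·x = [10, 10]
step 0: P̄ = F·P·Fᵀ + Q = [28 24; 24 28]
step 0: y = z − H·x̄ = [-2]
step 0: S = H·P̄·Hᵀ + R = [36]
step 0: K = P̄·Hᵀ·S⁻¹ = [2/9; -2/9]
step 0: x' = x̄ + K·y = [86/9, 94/9]
step 0: P' = (I − K·H)·P̄ = [236/9 232/9; 232/9 236/9]
step 1: x̄ = F·x = [16/9, 16/9]
step 1: P̄ = F·P·Fᵀ + Q = [68/9 32/9; 32/9 68/9]
step 1: y = z − H·x̄ = [1]
step 1: S = H·P̄·Hᵀ + R = [36]
step 1: K = P̄·Hᵀ·S⁻¹ = [2/9; -2/9]
step 1: x' = x̄ + K·y = [2, 14/9]
step 1: P' = (I − K·H)·P̄ = [52/9 16/3; 16/3 52/9]
step 2: x̄ = F·x = [-8/9, -8/9]
step 2: P̄ = F·P·Fᵀ + Q = [68/9 32/9; 32/9 68/9]
step 2: y = z − H·x̄ = [3]
step 2: S = H·P̄·Hᵀ + R = [36]
step 2: K = P̄·Hᵀ·S⁻¹ = [2/9; -2/9]
step 2: x' = x̄ + K·y = [-2/9, -14/9]
step 2: P' = (I − K·H)·P̄ = [52/9 16/3; 16/3 52/9]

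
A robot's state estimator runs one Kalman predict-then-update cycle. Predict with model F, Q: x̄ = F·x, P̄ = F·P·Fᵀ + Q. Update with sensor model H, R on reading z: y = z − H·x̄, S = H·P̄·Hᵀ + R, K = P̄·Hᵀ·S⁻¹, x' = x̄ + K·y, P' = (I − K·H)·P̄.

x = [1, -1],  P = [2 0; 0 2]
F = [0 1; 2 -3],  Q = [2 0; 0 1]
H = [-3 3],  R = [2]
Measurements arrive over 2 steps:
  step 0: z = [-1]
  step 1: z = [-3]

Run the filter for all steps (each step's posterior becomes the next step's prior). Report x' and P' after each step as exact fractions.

step 0: x' = [181/389, 64/389], P' = [656/389 636/389; 636/389 702/389]
step 1: x' = [33806/44401, -9605/44401], P' = [45044/44401 40416/44401; 40416/44401 45482/44401]

step 0: x̄ = F·x = [-1, 5]
step 0: P̄ = F·P·Fᵀ + Q = [4 -6; -6 27]
step 0: y = z − H·x̄ = [-19]
step 0: S = H·P̄·Hᵀ + R = [389]
step 0: K = P̄·Hᵀ·S⁻¹ = [-30/389; 99/389]
step 0: x' = x̄ + K·y = [181/389, 64/389]
step 0: P' = (I − K·H)·P̄ = [656/389 636/389; 636/389 702/389]
step 1: x̄ = F·x = [64/389, 170/389]
step 1: P̄ = F·P·Fᵀ + Q = [1480/389 -834/389; -834/389 1699/389]
step 1: y = z − H·x̄ = [-1485/389]
step 1: S = H·P̄·Hᵀ + R = [44401/389]
step 1: K = P̄·Hᵀ·S⁻¹ = [-6942/44401; 7599/44401]
step 1: x' = x̄ + K·y = [33806/44401, -9605/44401]
step 1: P' = (I − K·H)·P̄ = [45044/44401 40416/44401; 40416/44401 45482/44401]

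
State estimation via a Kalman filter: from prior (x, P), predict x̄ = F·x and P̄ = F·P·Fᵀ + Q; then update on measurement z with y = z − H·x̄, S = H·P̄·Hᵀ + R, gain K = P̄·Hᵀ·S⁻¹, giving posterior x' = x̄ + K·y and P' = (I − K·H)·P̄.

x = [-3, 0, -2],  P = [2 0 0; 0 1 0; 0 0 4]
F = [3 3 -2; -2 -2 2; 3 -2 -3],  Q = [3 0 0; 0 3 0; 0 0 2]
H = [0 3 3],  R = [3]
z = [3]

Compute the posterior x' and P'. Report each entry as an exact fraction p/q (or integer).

x̄ = F·x = [-5, 2, -3]
P̄ = F·P·Fᵀ + Q = [46 -34 36; -34 31 -32; 36 -32 60]
y = z − H·x̄ = [6]
S = H·P̄·Hᵀ + R = [246]
K = P̄·Hᵀ·S⁻¹ = [1/41; -1/82; 14/41]
x' = x̄ + K·y = [-199/41, 79/41, -39/41]
P' = (I − K·H)·P̄ = [1880/41 -1391/41 1392/41; -1391/41 2539/82 -1270/41; 1392/41 -1270/41 1284/41]

x' = [-199/41, 79/41, -39/41]
P' = [1880/41 -1391/41 1392/41; -1391/41 2539/82 -1270/41; 1392/41 -1270/41 1284/41]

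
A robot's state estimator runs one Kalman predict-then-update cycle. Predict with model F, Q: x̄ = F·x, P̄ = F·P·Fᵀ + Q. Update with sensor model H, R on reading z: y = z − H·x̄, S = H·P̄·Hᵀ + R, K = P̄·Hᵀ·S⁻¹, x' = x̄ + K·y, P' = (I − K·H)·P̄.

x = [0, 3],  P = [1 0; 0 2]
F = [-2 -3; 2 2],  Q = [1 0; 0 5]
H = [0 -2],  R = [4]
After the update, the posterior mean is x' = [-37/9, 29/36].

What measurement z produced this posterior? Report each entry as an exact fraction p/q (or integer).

x̄ = F·x = [-9, 6]
P̄ = F·P·Fᵀ + Q = [23 -16; -16 17]
S = H·P̄·Hᵀ + R = [72]
K = P̄·Hᵀ·S⁻¹ = [4/9; -17/36]
x' − x̄ = [44/9, -187/36] = K·y
y = (KᵀK)⁻¹·Kᵀ·(x' − x̄) = [11]
z = y + H·x̄ = [11] + [-12] = [-1]

z = [-1]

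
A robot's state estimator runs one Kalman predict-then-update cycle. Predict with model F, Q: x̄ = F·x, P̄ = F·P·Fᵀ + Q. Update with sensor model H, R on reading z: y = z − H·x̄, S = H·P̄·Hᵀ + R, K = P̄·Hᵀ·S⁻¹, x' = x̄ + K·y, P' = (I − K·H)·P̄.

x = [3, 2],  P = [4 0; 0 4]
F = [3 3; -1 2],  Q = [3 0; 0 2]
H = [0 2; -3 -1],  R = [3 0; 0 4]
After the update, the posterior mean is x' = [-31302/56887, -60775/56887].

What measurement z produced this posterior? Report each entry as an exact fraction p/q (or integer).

z = [-2, 3]

x̄ = F·x = [15, 1]
P̄ = F·P·Fᵀ + Q = [75 12; 12 22]
S = H·P̄·Hᵀ + R = [91 -116; -116 773]
K = P̄·Hᵀ·S⁻¹ = [-8940/56887 -18783/56887; 27284/56887 -174/56887]
x' − x̄ = [-884607/56887, -117662/56887] = K·y
y = (KᵀK)⁻¹·Kᵀ·(x' − x̄) = [-4, 49]
z = y + H·x̄ = [-4, 49] + [2, -46] = [-2, 3]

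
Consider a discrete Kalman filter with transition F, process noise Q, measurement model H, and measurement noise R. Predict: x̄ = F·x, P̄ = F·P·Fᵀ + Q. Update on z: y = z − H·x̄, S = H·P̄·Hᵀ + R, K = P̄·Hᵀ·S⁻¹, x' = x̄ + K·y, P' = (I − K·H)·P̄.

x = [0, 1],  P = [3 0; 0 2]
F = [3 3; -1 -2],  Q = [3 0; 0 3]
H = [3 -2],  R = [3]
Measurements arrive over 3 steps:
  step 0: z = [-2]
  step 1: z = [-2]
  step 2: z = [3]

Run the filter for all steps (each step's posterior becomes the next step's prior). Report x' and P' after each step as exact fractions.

step 0: x' = [-561/743, -121/743], P' = [1068/743 1323/743; 1323/743 2121/743]
step 1: x' = [-206202/299087, -7087/299087], P' = [341412/299087 402165/299087; 402165/299087 662076/299087]
step 2: x' = [8219337/15599030, -6478843/9359418], P' = [35603877/31198060 8389989/6239612; 8389989/6239612 13812977/6239612]

step 0: x̄ = F·x = [3, -2]
step 0: P̄ = F·P·Fᵀ + Q = [48 -21; -21 14]
step 0: y = z − H·x̄ = [-15]
step 0: S = H·P̄·Hᵀ + R = [743]
step 0: K = P̄·Hᵀ·S⁻¹ = [186/743; -91/743]
step 0: x' = x̄ + K·y = [-561/743, -121/743]
step 0: P' = (I − K·H)·P̄ = [1068/743 1323/743; 1323/743 2121/743]
step 1: x̄ = F·x = [-2046/743, 803/743]
step 1: P̄ = F·P·Fᵀ + Q = [54744/743 -27837/743; -27837/743 17073/743]
step 1: y = z − H·x̄ = [6258/743]
step 1: S = H·P̄·Hᵀ + R = [897261/743]
step 1: K = P̄·Hᵀ·S⁻¹ = [73302/299087; -39219/299087]
step 1: x' = x̄ + K·y = [-206202/299087, -7087/299087]
step 1: P' = (I − K·H)·P̄ = [341412/299087 402165/299087; 402165/299087 662076/299087]
step 2: x̄ = F·x = [-639867/299087, 220376/299087]
step 2: P̄ = F·P·Fᵀ + Q = [17167623/299087 -8616177/299087; -8616177/299087 5495637/299087]
step 2: y = z − H·x̄ = [3257614/299087]
step 2: S = H·P̄·Hᵀ + R = [280782540/299087]
step 2: K = P̄·Hᵀ·S⁻¹ = [7637247/31198060; -2455987/18718836]
step 2: x' = x̄ + K·y = [8219337/15599030, -6478843/9359418]
step 2: P' = (I − K·H)·P̄ = [35603877/31198060 8389989/6239612; 8389989/6239612 13812977/6239612]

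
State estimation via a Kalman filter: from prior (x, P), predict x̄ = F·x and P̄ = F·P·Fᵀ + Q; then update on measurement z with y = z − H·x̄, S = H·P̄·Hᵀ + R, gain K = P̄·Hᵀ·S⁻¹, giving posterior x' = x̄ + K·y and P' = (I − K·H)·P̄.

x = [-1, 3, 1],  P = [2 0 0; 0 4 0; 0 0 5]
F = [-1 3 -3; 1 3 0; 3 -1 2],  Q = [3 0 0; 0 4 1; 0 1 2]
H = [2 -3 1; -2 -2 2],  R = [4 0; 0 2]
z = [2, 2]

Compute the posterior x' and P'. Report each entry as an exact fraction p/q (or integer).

x̄ = F·x = [7, 8, -4]
P̄ = F·P·Fᵀ + Q = [86 34 -48; 34 42 -5; -48 -5 44]
y = z − H·x̄ = [16, 40]
S = H·P̄·Hᵀ + R = [200 8; 8 1386]
K = P̄·Hᵀ·S⁻¹ = [8295/69284 -4211/17321; -43011/138568 -3987/34642; -26417/138568 4887/34642]
x' = x̄ + K·y = [-14013/17321, -27194/17321, -24378/17321]
P' = (I − K·H)·P̄ = [58175/34642 149513/69284 249019/69284; 149513/69284 526587/138568 809665/138568; 249019/69284 809665/138568 1327251/138568]

x' = [-14013/17321, -27194/17321, -24378/17321]
P' = [58175/34642 149513/69284 249019/69284; 149513/69284 526587/138568 809665/138568; 249019/69284 809665/138568 1327251/138568]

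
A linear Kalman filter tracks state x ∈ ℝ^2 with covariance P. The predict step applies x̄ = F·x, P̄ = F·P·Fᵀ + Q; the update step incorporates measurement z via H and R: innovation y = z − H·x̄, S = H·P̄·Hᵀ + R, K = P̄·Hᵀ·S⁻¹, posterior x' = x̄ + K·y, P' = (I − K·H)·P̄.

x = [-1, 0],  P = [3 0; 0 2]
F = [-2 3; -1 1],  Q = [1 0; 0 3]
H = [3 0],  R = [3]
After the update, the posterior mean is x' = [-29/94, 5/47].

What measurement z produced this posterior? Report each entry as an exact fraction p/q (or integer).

z = [-1]

x̄ = F·x = [2, 1]
P̄ = F·P·Fᵀ + Q = [31 12; 12 8]
S = H·P̄·Hᵀ + R = [282]
K = P̄·Hᵀ·S⁻¹ = [31/94; 6/47]
x' − x̄ = [-217/94, -42/47] = K·y
y = (KᵀK)⁻¹·Kᵀ·(x' − x̄) = [-7]
z = y + H·x̄ = [-7] + [6] = [-1]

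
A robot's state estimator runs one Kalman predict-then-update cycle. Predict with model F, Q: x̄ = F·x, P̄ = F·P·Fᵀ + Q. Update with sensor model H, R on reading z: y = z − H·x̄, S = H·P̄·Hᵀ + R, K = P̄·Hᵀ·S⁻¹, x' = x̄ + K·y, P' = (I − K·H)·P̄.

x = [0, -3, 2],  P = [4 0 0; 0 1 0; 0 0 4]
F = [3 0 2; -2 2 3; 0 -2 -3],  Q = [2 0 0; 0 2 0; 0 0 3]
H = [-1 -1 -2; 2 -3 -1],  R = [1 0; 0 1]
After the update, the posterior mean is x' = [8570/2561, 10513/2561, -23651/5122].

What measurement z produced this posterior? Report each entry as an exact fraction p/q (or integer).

x̄ = F·x = [4, 0, 0]
P̄ = F·P·Fᵀ + Q = [54 0 -24; 0 58 -40; -24 -40 43]
S = H·P̄·Hᵀ + R = [29 -56; -56 638]
K = P̄·Hᵀ·S⁻¹ = [594/2561 582/2561; 3266/7683 -1327/7683; -6206/7683 -391/15366]
x' − x̄ = [-1674/2561, 10513/2561, -23651/5122] = K·y
y = (KᵀK)⁻¹·Kᵀ·(x' − x̄) = [6, -9]
z = y + H·x̄ = [6, -9] + [-4, 8] = [2, -1]

z = [2, -1]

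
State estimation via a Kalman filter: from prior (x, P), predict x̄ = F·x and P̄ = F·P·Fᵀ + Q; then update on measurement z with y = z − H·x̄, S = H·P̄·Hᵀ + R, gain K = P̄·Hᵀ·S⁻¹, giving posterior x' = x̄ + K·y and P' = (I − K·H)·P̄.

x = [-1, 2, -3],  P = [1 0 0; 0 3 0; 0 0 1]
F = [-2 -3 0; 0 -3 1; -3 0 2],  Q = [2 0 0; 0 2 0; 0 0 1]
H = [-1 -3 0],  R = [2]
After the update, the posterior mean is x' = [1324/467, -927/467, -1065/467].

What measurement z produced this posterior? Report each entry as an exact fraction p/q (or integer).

x̄ = F·x = [-4, -9, -3]
P̄ = F·P·Fᵀ + Q = [33 27 6; 27 30 2; 6 2 14]
S = H·P̄·Hᵀ + R = [467]
K = P̄·Hᵀ·S⁻¹ = [-114/467; -117/467; -12/467]
x' − x̄ = [3192/467, 3276/467, 336/467] = K·y
y = (KᵀK)⁻¹·Kᵀ·(x' − x̄) = [-28]
z = y + H·x̄ = [-28] + [31] = [3]

z = [3]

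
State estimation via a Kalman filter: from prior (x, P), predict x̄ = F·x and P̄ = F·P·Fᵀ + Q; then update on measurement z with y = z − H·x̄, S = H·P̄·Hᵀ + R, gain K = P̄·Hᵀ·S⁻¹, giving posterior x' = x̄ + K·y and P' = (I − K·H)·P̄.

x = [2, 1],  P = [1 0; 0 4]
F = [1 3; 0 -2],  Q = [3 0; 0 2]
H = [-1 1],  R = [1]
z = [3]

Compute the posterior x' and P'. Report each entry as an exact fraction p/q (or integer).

x̄ = F·x = [5, -2]
P̄ = F·P·Fᵀ + Q = [40 -24; -24 18]
y = z − H·x̄ = [10]
S = H·P̄·Hᵀ + R = [107]
K = P̄·Hᵀ·S⁻¹ = [-64/107; 42/107]
x' = x̄ + K·y = [-105/107, 206/107]
P' = (I − K·H)·P̄ = [184/107 120/107; 120/107 162/107]

x' = [-105/107, 206/107]
P' = [184/107 120/107; 120/107 162/107]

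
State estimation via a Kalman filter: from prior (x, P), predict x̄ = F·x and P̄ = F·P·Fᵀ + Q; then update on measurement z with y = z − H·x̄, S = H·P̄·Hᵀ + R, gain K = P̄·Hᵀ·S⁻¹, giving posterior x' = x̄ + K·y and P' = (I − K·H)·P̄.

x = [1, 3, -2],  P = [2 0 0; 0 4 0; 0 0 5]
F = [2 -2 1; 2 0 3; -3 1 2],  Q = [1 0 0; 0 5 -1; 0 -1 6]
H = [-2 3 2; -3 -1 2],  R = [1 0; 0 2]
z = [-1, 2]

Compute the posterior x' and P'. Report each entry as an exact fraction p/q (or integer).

x̄ = F·x = [-6, -4, -4]
P̄ = F·P·Fᵀ + Q = [30 23 -10; 23 58 17; -10 17 48]
y = z − H·x̄ = [7, -12]
S = H·P̄·Hᵀ + R = [843 205; 205 712]
K = P̄·Hᵀ·S⁻¹ = [19433/558191 -109864/558191; 134409/558191 -111609/558191; 96559/558191 57652/558191]
x' = x̄ + K·y = [-1894747/558191, 47407/558191, -2248675/558191]
P' = (I − K·H)·P̄ = [2347581/558191 -527105/558191 3147955/558191; -527105/558191 221183/558191 -791675/558191; 3147955/558191 -791675/558191 4383747/558191]

x' = [-1894747/558191, 47407/558191, -2248675/558191]
P' = [2347581/558191 -527105/558191 3147955/558191; -527105/558191 221183/558191 -791675/558191; 3147955/558191 -791675/558191 4383747/558191]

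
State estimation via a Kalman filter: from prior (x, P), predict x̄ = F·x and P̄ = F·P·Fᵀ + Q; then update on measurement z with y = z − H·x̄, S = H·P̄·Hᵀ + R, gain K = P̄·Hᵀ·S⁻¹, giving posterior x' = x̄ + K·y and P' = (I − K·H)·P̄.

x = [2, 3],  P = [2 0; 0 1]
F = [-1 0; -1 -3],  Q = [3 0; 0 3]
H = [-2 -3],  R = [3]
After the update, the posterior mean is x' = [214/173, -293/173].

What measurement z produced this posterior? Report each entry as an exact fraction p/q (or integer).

z = [2]

x̄ = F·x = [-2, -11]
P̄ = F·P·Fᵀ + Q = [5 2; 2 14]
S = H·P̄·Hᵀ + R = [173]
K = P̄·Hᵀ·S⁻¹ = [-16/173; -46/173]
x' − x̄ = [560/173, 1610/173] = K·y
y = (KᵀK)⁻¹·Kᵀ·(x' − x̄) = [-35]
z = y + H·x̄ = [-35] + [37] = [2]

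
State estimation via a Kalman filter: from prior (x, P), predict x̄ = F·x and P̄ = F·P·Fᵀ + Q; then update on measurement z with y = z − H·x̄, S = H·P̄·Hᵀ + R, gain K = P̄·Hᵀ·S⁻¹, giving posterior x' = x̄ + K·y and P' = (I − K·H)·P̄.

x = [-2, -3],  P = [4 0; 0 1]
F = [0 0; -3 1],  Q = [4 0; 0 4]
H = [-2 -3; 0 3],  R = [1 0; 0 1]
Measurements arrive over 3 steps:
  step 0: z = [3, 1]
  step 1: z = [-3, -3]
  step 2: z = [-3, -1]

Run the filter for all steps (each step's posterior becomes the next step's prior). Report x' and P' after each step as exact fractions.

step 0: x̄ = F·x = [0, 3]
step 0: P̄ = F·P·Fᵀ + Q = [4 0; 0 41]
step 0: y = z − H·x̄ = [12, -8]
step 0: S = H·P̄·Hᵀ + R = [386 -369; -369 370]
step 0: K = P̄·Hᵀ·S⁻¹ = [-2960/6659 -2952/6659; -123/6659 2091/6659]
step 0: x' = x̄ + K·y = [-11904/6659, 1773/6659]
step 0: P' = (I − K·H)·P̄ = [2956/6659 -984/6659; -984/6659 697/6659]
step 1: x̄ = F·x = [0, 37485/6659]
step 1: P̄ = F·P·Fᵀ + Q = [4 0; 0 59841/6659]
step 1: y = z − H·x̄ = [92478/6659, -132432/6659]
step 1: S = H·P̄·Hᵀ + R = [651772/6659 -538569/6659; -538569/6659 545228/6659]
step 1: K = P̄·Hᵀ·S⁻¹ = [-4361824/9807445 -4308552/9807445; -179523/9807445 3051891/9807445]
step 1: x' = x̄ + K·y = [25111488/9807445, -7979859/9807445]
step 1: P' = (I − K·H)·P̄ = [4335188/9807445 -1436184/9807445; -1436184/9807445 1017297/9807445]
step 2: x̄ = F·x = [0, -83314323/9807445]
step 2: P̄ = F·P·Fᵀ + Q = [4 0; 0 87880873/9807445]
step 2: y = z − H·x̄ = [-279365304/9807445, 240135524/9807445]
step 2: S = H·P̄·Hᵀ + R = [957654422/9807445 -790927857/9807445; -790927857/9807445 800735302/9807445]
step 2: K = P̄·Hᵀ·S⁻¹ = [-6405882416/14403427991 -6327422856/14403427991; -263642619/14403427991 4481924523/14403427991]
step 2: x' = x̄ + K·y = [27544613856/14403427991, -5107340157/14403427991]
step 2: P' = (I − K·H)·P̄ = [6366652636/14403427991 -2109140952/14403427991; -2109140952/14403427991 1493974841/14403427991]

step 0: x' = [-11904/6659, 1773/6659], P' = [2956/6659 -984/6659; -984/6659 697/6659]
step 1: x' = [25111488/9807445, -7979859/9807445], P' = [4335188/9807445 -1436184/9807445; -1436184/9807445 1017297/9807445]
step 2: x' = [27544613856/14403427991, -5107340157/14403427991], P' = [6366652636/14403427991 -2109140952/14403427991; -2109140952/14403427991 1493974841/14403427991]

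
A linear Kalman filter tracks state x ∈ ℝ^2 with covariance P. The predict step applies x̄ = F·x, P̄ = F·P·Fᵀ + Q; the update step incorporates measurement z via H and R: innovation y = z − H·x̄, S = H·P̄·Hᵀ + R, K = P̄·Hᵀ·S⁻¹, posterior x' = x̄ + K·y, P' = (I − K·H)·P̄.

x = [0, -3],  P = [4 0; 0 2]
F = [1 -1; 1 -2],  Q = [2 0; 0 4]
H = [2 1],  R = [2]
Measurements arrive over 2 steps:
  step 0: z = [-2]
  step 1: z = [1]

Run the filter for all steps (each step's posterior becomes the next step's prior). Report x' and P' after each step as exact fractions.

step 0: x̄ = F·x = [3, 6]
step 0: P̄ = F·P·Fᵀ + Q = [8 8; 8 16]
step 0: y = z − H·x̄ = [-14]
step 0: S = H·P̄·Hᵀ + R = [82]
step 0: K = P̄·Hᵀ·S⁻¹ = [12/41; 16/41]
step 0: x' = x̄ + K·y = [-45/41, 22/41]
step 0: P' = (I − K·H)·P̄ = [40/41 -56/41; -56/41 144/41]
step 1: x̄ = F·x = [-67/41, -89/41]
step 1: P̄ = F·P·Fᵀ + Q = [378/41 496/41; 496/41 1004/41]
step 1: y = z − H·x̄ = [264/41]
step 1: S = H·P̄·Hᵀ + R = [4582/41]
step 1: K = P̄·Hᵀ·S⁻¹ = [626/2291; 998/2291]
step 1: x' = x̄ + K·y = [287/2291, 1453/2291]
step 1: P' = (I − K·H)·P̄ = [2006/2291 -2760/2291; -2760/2291 7516/2291]

step 0: x' = [-45/41, 22/41], P' = [40/41 -56/41; -56/41 144/41]
step 1: x' = [287/2291, 1453/2291], P' = [2006/2291 -2760/2291; -2760/2291 7516/2291]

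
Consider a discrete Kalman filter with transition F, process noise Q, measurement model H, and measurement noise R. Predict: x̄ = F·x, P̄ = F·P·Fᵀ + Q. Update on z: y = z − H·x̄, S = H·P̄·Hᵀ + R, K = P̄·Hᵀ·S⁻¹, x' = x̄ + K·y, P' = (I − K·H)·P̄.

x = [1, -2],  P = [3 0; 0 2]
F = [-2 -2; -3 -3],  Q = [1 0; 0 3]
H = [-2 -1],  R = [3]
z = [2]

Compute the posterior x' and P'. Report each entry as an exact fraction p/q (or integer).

x̄ = F·x = [2, 3]
P̄ = F·P·Fᵀ + Q = [21 30; 30 48]
y = z − H·x̄ = [9]
S = H·P̄·Hᵀ + R = [255]
K = P̄·Hᵀ·S⁻¹ = [-24/85; -36/85]
x' = x̄ + K·y = [-46/85, -69/85]
P' = (I − K·H)·P̄ = [57/85 -42/85; -42/85 192/85]

x' = [-46/85, -69/85]
P' = [57/85 -42/85; -42/85 192/85]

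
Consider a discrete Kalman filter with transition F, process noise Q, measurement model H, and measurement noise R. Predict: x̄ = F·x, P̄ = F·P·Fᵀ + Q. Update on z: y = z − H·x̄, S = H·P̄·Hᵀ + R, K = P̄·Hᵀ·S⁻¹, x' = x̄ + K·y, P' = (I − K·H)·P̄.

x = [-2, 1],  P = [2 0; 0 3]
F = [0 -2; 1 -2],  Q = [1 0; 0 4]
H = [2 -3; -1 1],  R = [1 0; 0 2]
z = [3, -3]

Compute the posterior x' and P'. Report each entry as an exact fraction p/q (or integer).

x' = [343/239, -32/239]
P' = [1736/239 1194/239; 1194/239 846/239]

x̄ = F·x = [-2, -4]
P̄ = F·P·Fᵀ + Q = [13 12; 12 18]
y = z − H·x̄ = [-5, -1]
S = H·P̄·Hᵀ + R = [71 -20; -20 9]
K = P̄·Hᵀ·S⁻¹ = [-110/239 -271/239; -150/239 -174/239]
x' = x̄ + K·y = [343/239, -32/239]
P' = (I − K·H)·P̄ = [1736/239 1194/239; 1194/239 846/239]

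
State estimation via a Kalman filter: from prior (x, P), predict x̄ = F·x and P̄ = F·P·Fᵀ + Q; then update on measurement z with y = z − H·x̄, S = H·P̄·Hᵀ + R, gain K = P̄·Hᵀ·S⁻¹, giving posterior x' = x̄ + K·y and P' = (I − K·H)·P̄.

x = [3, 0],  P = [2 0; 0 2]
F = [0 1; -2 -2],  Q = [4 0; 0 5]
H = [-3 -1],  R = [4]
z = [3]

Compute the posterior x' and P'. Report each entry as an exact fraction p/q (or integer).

x' = [42/55, -303/55]
P' = [134/55 -346/55; -346/55 1074/55]

x̄ = F·x = [0, -6]
P̄ = F·P·Fᵀ + Q = [6 -4; -4 21]
y = z − H·x̄ = [-3]
S = H·P̄·Hᵀ + R = [55]
K = P̄·Hᵀ·S⁻¹ = [-14/55; -9/55]
x' = x̄ + K·y = [42/55, -303/55]
P' = (I − K·H)·P̄ = [134/55 -346/55; -346/55 1074/55]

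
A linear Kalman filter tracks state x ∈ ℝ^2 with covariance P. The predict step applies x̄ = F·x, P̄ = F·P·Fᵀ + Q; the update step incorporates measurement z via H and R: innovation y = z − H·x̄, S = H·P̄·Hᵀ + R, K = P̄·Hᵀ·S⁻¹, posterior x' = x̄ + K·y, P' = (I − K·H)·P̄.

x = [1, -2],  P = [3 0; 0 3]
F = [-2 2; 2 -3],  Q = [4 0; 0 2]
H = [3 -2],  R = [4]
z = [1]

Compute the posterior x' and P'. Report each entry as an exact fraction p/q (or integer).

x' = [6/13, 11/39]
P' = [92/65 114/65; 114/65 599/195]

x̄ = F·x = [-6, 8]
P̄ = F·P·Fᵀ + Q = [28 -30; -30 41]
y = z − H·x̄ = [35]
S = H·P̄·Hᵀ + R = [780]
K = P̄·Hᵀ·S⁻¹ = [12/65; -43/195]
x' = x̄ + K·y = [6/13, 11/39]
P' = (I − K·H)·P̄ = [92/65 114/65; 114/65 599/195]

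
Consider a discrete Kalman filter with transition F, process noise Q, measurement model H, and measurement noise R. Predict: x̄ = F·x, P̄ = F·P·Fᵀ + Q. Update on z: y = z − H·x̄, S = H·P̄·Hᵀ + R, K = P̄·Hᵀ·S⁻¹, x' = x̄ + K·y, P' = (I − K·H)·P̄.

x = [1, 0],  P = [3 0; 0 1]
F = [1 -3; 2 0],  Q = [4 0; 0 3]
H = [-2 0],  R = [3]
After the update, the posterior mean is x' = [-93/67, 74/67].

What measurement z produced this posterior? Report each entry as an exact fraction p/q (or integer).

x̄ = F·x = [1, 2]
P̄ = F·P·Fᵀ + Q = [16 6; 6 15]
S = H·P̄·Hᵀ + R = [67]
K = P̄·Hᵀ·S⁻¹ = [-32/67; -12/67]
x' − x̄ = [-160/67, -60/67] = K·y
y = (KᵀK)⁻¹·Kᵀ·(x' − x̄) = [5]
z = y + H·x̄ = [5] + [-2] = [3]

z = [3]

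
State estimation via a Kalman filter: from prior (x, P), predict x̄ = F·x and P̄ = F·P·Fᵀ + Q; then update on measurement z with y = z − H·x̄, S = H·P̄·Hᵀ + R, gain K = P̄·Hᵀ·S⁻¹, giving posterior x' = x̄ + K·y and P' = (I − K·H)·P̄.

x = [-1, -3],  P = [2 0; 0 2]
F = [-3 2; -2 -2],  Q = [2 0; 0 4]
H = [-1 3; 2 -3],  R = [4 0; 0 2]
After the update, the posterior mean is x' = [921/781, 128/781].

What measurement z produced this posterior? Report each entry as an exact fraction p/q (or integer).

z = [-1, 2]

x̄ = F·x = [-3, 8]
P̄ = F·P·Fᵀ + Q = [28 4; 4 20]
S = H·P̄·Hᵀ + R = [188 -200; -200 246]
K = P̄·Hᵀ·S⁻¹ = [608/781 634/781; 422/781 178/781]
x' − x̄ = [3264/781, -6120/781] = K·y
y = (KᵀK)⁻¹·Kᵀ·(x' − x̄) = [-28, 32]
z = y + H·x̄ = [-28, 32] + [27, -30] = [-1, 2]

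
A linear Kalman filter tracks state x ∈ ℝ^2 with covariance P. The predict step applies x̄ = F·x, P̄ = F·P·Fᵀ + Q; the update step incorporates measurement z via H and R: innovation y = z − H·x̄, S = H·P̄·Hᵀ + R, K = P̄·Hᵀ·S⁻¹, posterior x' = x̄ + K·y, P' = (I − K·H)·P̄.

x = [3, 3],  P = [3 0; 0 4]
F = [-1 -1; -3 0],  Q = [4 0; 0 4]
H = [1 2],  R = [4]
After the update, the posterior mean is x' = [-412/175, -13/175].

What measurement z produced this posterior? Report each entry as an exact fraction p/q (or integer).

x̄ = F·x = [-6, -9]
P̄ = F·P·Fᵀ + Q = [11 9; 9 31]
S = H·P̄·Hᵀ + R = [175]
K = P̄·Hᵀ·S⁻¹ = [29/175; 71/175]
x' − x̄ = [638/175, 1562/175] = K·y
y = (KᵀK)⁻¹·Kᵀ·(x' − x̄) = [22]
z = y + H·x̄ = [22] + [-24] = [-2]

z = [-2]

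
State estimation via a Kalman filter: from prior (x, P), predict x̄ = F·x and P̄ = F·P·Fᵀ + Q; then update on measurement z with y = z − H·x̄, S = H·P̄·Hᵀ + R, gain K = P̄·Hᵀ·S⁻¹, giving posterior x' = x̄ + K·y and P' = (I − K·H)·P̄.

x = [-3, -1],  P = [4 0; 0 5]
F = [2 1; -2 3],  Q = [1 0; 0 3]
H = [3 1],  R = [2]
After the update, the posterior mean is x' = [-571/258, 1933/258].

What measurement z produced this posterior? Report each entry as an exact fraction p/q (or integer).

x̄ = F·x = [-7, 3]
P̄ = F·P·Fᵀ + Q = [22 -1; -1 64]
S = H·P̄·Hᵀ + R = [258]
K = P̄·Hᵀ·S⁻¹ = [65/258; 61/258]
x' − x̄ = [1235/258, 1159/258] = K·y
y = (KᵀK)⁻¹·Kᵀ·(x' − x̄) = [19]
z = y + H·x̄ = [19] + [-18] = [1]

z = [1]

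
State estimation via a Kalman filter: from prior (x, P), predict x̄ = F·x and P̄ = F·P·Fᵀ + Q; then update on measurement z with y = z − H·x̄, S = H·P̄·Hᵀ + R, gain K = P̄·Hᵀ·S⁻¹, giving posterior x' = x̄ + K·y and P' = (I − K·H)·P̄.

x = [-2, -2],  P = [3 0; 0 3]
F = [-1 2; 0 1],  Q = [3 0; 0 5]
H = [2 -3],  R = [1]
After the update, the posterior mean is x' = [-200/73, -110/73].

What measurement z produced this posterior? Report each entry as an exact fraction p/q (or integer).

x̄ = F·x = [-2, -2]
P̄ = F·P·Fᵀ + Q = [18 6; 6 8]
S = H·P̄·Hᵀ + R = [73]
K = P̄·Hᵀ·S⁻¹ = [18/73; -12/73]
x' − x̄ = [-54/73, 36/73] = K·y
y = (KᵀK)⁻¹·Kᵀ·(x' − x̄) = [-3]
z = y + H·x̄ = [-3] + [2] = [-1]

z = [-1]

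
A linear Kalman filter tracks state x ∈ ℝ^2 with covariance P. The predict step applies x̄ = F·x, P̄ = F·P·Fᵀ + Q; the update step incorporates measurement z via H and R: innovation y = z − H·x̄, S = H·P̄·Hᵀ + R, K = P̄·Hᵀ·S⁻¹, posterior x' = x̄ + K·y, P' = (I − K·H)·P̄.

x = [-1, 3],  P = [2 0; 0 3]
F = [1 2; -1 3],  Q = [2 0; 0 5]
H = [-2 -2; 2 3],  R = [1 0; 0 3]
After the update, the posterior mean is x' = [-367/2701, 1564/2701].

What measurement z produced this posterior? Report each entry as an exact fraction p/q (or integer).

x̄ = F·x = [5, 10]
P̄ = F·P·Fᵀ + Q = [16 16; 16 34]
S = H·P̄·Hᵀ + R = [329 -428; -428 565]
K = P̄·Hᵀ·S⁻¹ = [-1920/2701 -1072/2701; 852/2701 1286/2701]
x' − x̄ = [-13872/2701, -25446/2701] = K·y
y = (KᵀK)⁻¹·Kᵀ·(x' − x̄) = [29, -39]
z = y + H·x̄ = [29, -39] + [-30, 40] = [-1, 1]

z = [-1, 1]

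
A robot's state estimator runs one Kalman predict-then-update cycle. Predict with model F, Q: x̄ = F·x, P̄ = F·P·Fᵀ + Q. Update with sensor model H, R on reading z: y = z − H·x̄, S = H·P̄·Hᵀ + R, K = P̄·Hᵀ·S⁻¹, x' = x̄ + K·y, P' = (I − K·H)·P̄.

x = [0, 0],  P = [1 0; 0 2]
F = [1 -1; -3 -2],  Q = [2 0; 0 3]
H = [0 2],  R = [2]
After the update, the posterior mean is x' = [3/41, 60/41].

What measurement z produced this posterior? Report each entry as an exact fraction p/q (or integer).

z = [3]

x̄ = F·x = [0, 0]
P̄ = F·P·Fᵀ + Q = [5 1; 1 20]
S = H·P̄·Hᵀ + R = [82]
K = P̄·Hᵀ·S⁻¹ = [1/41; 20/41]
x' − x̄ = [3/41, 60/41] = K·y
y = (KᵀK)⁻¹·Kᵀ·(x' − x̄) = [3]
z = y + H·x̄ = [3] + [0] = [3]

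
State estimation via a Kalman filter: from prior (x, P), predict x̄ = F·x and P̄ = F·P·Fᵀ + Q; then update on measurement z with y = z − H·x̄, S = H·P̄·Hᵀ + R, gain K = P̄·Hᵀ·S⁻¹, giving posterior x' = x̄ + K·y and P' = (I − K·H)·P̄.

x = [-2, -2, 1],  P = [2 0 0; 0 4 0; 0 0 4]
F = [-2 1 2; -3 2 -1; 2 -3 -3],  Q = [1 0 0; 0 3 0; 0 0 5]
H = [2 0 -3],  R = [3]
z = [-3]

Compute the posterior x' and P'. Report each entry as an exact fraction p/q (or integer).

x' = [747/353, 17/353, 1695/706]
P' = [1212/353 -324/353 1521/706; -324/353 12169/353 -240/353; 1521/706 -240/353 2371/1412]

x̄ = F·x = [4, 1, -1]
P̄ = F·P·Fᵀ + Q = [29 12 -44; 12 41 -24; -44 -24 85]
y = z − H·x̄ = [-14]
S = H·P̄·Hᵀ + R = [1412]
K = P̄·Hᵀ·S⁻¹ = [95/706; 24/353; -343/1412]
x' = x̄ + K·y = [747/353, 17/353, 1695/706]
P' = (I − K·H)·P̄ = [1212/353 -324/353 1521/706; -324/353 12169/353 -240/353; 1521/706 -240/353 2371/1412]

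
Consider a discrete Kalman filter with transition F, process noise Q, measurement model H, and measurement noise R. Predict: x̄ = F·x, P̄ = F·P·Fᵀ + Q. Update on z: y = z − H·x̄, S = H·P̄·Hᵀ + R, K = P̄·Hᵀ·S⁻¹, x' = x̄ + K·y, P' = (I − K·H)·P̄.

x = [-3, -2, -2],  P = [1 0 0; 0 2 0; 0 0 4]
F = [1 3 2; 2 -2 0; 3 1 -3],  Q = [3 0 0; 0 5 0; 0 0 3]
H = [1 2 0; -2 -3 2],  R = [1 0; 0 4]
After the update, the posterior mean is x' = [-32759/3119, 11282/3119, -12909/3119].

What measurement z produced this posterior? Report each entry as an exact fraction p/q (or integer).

x̄ = F·x = [-13, -2, -5]
P̄ = F·P·Fᵀ + Q = [38 -10 -15; -10 17 2; -15 2 50]
S = H·P̄·Hᵀ + R = [67 -130; -130 485]
K = P̄·Hᵀ·S⁻¹ = [-230/3119 -2752/15595; 1626/3119 1311/15595; 2157/3119 6878/15595]
x' − x̄ = [7788/3119, 17520/3119, 2686/3119] = K·y
y = (KᵀK)⁻¹·Kᵀ·(x' − x̄) = [14, -20]
z = y + H·x̄ = [14, -20] + [-17, 22] = [-3, 2]

z = [-3, 2]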